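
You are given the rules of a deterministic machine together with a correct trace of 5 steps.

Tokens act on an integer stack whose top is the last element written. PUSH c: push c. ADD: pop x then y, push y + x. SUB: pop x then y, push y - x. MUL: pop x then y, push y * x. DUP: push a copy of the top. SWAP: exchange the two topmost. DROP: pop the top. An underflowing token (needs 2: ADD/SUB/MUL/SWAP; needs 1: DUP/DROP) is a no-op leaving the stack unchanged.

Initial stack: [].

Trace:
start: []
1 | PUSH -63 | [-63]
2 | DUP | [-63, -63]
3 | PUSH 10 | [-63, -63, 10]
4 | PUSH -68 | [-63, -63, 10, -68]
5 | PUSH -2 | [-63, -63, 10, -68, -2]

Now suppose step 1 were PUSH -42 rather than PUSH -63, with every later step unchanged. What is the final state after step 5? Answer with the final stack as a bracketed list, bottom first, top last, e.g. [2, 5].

[-42, -42, 10, -68, -2]

(re-executing from step 1 with the substitution; state before step 1: [])
1 | PUSH -42 | [-42]
2 | DUP | [-42, -42]
3 | PUSH 10 | [-42, -42, 10]
4 | PUSH -68 | [-42, -42, 10, -68]
5 | PUSH -2 | [-42, -42, 10, -68, -2]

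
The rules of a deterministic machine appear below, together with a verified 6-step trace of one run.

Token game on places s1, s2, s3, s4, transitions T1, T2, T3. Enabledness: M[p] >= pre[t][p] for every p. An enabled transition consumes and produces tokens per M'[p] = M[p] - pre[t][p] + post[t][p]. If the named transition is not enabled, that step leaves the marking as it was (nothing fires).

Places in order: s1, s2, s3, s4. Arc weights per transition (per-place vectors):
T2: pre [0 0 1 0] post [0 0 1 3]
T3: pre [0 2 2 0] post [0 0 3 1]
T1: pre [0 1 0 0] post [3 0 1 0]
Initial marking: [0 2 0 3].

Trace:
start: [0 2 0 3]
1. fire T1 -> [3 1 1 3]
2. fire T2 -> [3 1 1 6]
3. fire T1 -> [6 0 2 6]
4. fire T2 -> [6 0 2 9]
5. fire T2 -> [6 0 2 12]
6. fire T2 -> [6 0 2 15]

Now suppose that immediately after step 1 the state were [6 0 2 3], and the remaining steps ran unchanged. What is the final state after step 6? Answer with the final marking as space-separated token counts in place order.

state after step 1 := [6 0 2 3]
2. fire T2 -> [6 0 2 6]
3. fire T1 -> [6 0 2 6]
4. fire T2 -> [6 0 2 9]
5. fire T2 -> [6 0 2 12]
6. fire T2 -> [6 0 2 15]

6 0 2 15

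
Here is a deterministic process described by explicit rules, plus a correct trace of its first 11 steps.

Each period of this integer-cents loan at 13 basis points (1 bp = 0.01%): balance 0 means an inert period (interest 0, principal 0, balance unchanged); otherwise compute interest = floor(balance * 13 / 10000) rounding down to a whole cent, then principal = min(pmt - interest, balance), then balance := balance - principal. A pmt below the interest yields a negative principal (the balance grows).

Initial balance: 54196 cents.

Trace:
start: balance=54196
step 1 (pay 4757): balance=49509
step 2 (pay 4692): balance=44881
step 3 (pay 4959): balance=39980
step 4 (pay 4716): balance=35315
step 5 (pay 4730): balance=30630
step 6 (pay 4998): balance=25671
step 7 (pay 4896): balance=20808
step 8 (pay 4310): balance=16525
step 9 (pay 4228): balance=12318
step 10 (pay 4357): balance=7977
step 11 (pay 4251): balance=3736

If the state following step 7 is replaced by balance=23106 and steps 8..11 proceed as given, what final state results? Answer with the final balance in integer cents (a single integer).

state after step 7 := balance=23106
step 8 (pay 4310): balance=18826
step 9 (pay 4228): balance=14622
step 10 (pay 4357): balance=10284
step 11 (pay 4251): balance=6046

6046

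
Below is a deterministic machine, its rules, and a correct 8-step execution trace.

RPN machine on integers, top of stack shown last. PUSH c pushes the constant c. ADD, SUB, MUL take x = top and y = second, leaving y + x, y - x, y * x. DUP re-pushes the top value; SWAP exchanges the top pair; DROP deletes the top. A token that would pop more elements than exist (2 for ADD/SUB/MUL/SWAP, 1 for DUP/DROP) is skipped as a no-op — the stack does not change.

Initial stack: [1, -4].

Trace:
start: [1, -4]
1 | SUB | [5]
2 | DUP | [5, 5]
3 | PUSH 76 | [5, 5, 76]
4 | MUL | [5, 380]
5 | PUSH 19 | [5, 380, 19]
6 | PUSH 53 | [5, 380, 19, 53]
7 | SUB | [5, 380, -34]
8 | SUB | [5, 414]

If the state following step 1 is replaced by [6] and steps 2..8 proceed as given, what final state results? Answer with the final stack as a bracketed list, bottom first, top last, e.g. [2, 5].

[6, 490]

state after step 1 := [6]
2 | DUP | [6, 6]
3 | PUSH 76 | [6, 6, 76]
4 | MUL | [6, 456]
5 | PUSH 19 | [6, 456, 19]
6 | PUSH 53 | [6, 456, 19, 53]
7 | SUB | [6, 456, -34]
8 | SUB | [6, 490]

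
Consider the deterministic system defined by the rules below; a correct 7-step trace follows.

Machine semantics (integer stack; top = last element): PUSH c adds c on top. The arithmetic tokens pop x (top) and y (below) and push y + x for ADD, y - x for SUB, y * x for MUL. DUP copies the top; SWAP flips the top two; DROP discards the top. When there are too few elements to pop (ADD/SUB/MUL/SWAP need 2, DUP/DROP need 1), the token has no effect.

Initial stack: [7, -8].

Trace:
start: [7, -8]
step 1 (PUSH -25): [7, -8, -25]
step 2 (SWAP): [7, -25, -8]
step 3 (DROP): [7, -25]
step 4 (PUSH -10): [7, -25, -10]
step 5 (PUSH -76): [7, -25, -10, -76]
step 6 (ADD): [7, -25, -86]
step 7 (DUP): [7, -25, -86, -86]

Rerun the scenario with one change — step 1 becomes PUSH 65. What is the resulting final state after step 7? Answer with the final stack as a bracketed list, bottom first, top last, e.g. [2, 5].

[7, 65, -86, -86]

(re-executing from step 1 with the substitution; state before step 1: [7, -8])
step 1 (PUSH 65): [7, -8, 65]
step 2 (SWAP): [7, 65, -8]
step 3 (DROP): [7, 65]
step 4 (PUSH -10): [7, 65, -10]
step 5 (PUSH -76): [7, 65, -10, -76]
step 6 (ADD): [7, 65, -86]
step 7 (DUP): [7, 65, -86, -86]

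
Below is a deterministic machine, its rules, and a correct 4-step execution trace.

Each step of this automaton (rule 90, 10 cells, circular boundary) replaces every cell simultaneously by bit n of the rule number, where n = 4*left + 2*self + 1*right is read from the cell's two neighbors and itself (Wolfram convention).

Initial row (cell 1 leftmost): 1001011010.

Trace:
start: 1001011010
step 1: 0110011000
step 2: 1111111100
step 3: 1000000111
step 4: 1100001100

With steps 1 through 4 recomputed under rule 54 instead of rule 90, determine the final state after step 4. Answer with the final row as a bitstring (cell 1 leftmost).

(re-executing steps 1..4 under rule 54; state before step 1: 1001011010)
step 1: 1111100111
step 2: 0000011000
step 3: 0000100100
step 4: 0001111110

0001111110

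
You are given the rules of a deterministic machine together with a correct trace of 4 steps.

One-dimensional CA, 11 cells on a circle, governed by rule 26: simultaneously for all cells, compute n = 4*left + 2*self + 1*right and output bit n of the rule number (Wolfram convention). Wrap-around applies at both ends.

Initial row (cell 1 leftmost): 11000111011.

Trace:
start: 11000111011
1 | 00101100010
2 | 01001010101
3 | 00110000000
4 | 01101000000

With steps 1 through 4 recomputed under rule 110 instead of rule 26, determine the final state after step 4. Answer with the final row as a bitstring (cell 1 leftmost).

(re-executing steps 1..4 under rule 110; state before step 1: 11000111011)
1 | 01001101110
2 | 11011111010
3 | 11110001111
4 | 00010011000

00010011000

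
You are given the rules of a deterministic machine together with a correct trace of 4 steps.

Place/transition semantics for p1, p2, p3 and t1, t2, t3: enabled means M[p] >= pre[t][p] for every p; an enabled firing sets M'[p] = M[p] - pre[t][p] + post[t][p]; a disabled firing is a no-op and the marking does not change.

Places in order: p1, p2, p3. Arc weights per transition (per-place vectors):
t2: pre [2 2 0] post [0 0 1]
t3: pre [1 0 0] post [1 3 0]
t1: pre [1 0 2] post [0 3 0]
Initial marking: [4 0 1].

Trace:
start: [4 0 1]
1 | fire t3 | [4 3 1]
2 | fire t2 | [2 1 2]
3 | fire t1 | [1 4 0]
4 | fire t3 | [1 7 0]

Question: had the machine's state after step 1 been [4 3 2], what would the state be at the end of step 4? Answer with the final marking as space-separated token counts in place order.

1 7 1

state after step 1 := [4 3 2]
2 | fire t2 | [2 1 3]
3 | fire t1 | [1 4 1]
4 | fire t3 | [1 7 1]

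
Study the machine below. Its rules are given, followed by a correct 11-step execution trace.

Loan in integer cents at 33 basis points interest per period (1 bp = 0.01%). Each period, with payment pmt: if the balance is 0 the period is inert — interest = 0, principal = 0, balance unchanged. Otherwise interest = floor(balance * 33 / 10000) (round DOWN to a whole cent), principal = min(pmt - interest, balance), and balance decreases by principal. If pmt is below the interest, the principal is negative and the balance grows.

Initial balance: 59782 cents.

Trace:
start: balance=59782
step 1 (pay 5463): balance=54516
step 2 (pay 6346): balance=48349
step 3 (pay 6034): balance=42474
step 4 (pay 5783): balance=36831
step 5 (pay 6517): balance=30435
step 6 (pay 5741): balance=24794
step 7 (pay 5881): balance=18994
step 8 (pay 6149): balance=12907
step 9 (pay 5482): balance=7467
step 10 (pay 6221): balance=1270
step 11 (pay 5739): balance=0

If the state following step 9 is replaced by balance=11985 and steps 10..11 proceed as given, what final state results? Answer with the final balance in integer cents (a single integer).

83

state after step 9 := balance=11985
step 10 (pay 6221): balance=5803
step 11 (pay 5739): balance=83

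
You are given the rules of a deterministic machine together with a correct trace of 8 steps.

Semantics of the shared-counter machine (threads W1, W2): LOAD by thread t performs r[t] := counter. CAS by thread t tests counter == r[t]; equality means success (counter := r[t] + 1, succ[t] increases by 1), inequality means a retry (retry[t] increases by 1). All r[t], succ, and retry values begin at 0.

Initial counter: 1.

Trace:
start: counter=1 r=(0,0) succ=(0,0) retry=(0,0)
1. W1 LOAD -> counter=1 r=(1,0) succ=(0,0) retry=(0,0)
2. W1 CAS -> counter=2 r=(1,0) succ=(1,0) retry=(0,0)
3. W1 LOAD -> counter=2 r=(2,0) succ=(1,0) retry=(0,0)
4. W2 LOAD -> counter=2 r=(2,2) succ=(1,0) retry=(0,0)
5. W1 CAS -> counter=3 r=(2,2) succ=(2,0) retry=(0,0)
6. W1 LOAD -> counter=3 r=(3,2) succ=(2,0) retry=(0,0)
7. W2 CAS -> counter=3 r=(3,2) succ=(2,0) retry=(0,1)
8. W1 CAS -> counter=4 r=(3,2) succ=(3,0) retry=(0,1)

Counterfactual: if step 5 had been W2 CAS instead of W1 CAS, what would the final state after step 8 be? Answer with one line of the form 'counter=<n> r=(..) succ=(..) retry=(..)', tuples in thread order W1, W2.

(re-executing from step 5 with the substitution; state before step 5: counter=2 r=(2,2) succ=(1,0) retry=(0,0))
5. W2 CAS -> counter=3 r=(2,2) succ=(1,1) retry=(0,0)
6. W1 LOAD -> counter=3 r=(3,2) succ=(1,1) retry=(0,0)
7. W2 CAS -> counter=3 r=(3,2) succ=(1,1) retry=(0,1)
8. W1 CAS -> counter=4 r=(3,2) succ=(2,1) retry=(0,1)

counter=4 r=(3,2) succ=(2,1) retry=(0,1)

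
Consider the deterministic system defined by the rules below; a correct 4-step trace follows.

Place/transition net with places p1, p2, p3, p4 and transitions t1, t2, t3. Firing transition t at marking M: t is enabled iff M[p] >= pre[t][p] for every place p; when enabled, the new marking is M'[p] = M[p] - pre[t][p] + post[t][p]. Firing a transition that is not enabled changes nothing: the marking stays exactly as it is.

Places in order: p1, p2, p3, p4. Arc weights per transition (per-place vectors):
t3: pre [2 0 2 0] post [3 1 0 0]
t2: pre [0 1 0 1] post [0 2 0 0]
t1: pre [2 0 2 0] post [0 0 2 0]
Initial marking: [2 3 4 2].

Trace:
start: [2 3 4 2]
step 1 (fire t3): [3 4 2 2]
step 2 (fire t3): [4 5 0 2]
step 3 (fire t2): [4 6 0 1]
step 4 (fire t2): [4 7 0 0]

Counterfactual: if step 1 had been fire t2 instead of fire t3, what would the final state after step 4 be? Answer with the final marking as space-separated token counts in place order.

3 6 2 0

(re-executing from step 1 with the substitution; state before step 1: [2 3 4 2])
step 1 (fire t2): [2 4 4 1]
step 2 (fire t3): [3 5 2 1]
step 3 (fire t2): [3 6 2 0]
step 4 (fire t2): [3 6 2 0]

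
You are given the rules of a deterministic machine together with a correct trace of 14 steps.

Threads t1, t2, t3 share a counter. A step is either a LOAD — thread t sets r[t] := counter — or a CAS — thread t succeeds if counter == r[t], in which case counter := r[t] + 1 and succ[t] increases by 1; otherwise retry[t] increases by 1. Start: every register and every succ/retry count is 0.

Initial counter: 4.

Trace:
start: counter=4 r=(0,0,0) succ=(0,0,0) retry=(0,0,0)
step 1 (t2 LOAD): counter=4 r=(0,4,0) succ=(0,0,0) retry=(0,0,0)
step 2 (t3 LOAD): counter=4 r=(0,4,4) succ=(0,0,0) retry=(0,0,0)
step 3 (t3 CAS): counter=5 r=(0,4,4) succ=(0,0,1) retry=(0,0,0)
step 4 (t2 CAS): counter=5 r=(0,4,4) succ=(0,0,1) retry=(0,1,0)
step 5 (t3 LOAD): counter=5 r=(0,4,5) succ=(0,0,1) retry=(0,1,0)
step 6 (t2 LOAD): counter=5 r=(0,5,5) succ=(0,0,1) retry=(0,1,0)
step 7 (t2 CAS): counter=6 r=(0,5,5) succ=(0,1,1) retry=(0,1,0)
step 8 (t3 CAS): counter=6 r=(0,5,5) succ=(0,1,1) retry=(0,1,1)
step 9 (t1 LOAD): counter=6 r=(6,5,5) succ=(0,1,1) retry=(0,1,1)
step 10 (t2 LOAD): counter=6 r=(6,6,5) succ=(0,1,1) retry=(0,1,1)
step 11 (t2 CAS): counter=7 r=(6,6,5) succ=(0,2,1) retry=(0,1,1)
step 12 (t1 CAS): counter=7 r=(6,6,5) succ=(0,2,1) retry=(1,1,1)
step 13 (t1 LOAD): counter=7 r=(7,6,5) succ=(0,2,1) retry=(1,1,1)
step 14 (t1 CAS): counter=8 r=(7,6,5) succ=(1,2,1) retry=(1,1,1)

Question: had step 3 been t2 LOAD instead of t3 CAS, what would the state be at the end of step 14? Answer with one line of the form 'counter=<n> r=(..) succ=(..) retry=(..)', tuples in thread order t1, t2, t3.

counter=8 r=(7,6,5) succ=(1,3,0) retry=(1,0,1)

(re-executing from step 3 with the substitution; state before step 3: counter=4 r=(0,4,4) succ=(0,0,0) retry=(0,0,0))
step 3 (t2 LOAD): counter=4 r=(0,4,4) succ=(0,0,0) retry=(0,0,0)
step 4 (t2 CAS): counter=5 r=(0,4,4) succ=(0,1,0) retry=(0,0,0)
step 5 (t3 LOAD): counter=5 r=(0,4,5) succ=(0,1,0) retry=(0,0,0)
step 6 (t2 LOAD): counter=5 r=(0,5,5) succ=(0,1,0) retry=(0,0,0)
step 7 (t2 CAS): counter=6 r=(0,5,5) succ=(0,2,0) retry=(0,0,0)
step 8 (t3 CAS): counter=6 r=(0,5,5) succ=(0,2,0) retry=(0,0,1)
step 9 (t1 LOAD): counter=6 r=(6,5,5) succ=(0,2,0) retry=(0,0,1)
step 10 (t2 LOAD): counter=6 r=(6,6,5) succ=(0,2,0) retry=(0,0,1)
step 11 (t2 CAS): counter=7 r=(6,6,5) succ=(0,3,0) retry=(0,0,1)
step 12 (t1 CAS): counter=7 r=(6,6,5) succ=(0,3,0) retry=(1,0,1)
step 13 (t1 LOAD): counter=7 r=(7,6,5) succ=(0,3,0) retry=(1,0,1)
step 14 (t1 CAS): counter=8 r=(7,6,5) succ=(1,3,0) retry=(1,0,1)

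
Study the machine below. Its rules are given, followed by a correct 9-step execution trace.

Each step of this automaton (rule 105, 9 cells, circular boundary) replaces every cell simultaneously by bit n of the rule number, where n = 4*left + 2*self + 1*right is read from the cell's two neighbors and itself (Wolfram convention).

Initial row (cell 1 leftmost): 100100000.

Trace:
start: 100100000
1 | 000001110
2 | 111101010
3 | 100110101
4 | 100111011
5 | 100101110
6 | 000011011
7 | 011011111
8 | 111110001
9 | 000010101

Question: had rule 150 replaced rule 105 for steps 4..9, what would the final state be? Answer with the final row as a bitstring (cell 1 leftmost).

(re-executing steps 4..9 under rule 150; state before step 4: 100110101)
4 | 011000100
5 | 100101110
6 | 111100100
7 | 011011111
8 | 000001110
9 | 000010101

000010101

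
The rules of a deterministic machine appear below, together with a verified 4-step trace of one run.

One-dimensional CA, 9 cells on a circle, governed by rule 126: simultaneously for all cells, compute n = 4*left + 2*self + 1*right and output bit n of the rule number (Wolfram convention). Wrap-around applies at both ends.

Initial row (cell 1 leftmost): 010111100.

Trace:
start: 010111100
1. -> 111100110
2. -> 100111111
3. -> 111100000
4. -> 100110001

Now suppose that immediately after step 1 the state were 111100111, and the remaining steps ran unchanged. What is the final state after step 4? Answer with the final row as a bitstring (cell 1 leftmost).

011111111

state after step 1 := 111100111
2. -> 000111100
3. -> 001100110
4. -> 011111111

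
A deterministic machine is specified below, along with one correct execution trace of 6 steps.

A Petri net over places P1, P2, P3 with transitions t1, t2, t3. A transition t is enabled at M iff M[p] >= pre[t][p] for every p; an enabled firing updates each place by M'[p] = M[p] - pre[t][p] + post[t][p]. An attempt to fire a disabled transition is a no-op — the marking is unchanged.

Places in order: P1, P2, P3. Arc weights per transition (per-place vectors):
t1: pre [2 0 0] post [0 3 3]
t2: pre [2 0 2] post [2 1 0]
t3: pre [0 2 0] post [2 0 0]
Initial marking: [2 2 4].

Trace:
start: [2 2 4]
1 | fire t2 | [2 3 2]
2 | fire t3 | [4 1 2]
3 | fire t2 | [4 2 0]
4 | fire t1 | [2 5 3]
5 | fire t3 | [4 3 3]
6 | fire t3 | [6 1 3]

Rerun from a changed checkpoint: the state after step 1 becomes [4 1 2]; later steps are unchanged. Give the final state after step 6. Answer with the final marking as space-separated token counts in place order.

state after step 1 := [4 1 2]
2 | fire t3 | [4 1 2]
3 | fire t2 | [4 2 0]
4 | fire t1 | [2 5 3]
5 | fire t3 | [4 3 3]
6 | fire t3 | [6 1 3]

6 1 3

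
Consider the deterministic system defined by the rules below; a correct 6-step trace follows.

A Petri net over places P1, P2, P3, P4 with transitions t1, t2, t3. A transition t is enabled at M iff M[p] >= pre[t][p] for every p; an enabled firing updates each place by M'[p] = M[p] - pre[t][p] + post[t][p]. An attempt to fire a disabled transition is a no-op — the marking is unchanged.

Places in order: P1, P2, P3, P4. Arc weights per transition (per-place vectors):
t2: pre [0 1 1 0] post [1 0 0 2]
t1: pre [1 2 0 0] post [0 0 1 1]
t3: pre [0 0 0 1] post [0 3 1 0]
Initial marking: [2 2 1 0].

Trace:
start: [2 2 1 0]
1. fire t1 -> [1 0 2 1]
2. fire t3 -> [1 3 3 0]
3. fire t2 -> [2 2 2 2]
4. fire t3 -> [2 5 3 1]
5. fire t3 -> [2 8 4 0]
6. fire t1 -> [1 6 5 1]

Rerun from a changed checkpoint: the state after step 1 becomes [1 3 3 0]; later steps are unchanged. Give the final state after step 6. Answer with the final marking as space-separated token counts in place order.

1 6 5 1

state after step 1 := [1 3 3 0]
2. fire t3 -> [1 3 3 0]
3. fire t2 -> [2 2 2 2]
4. fire t3 -> [2 5 3 1]
5. fire t3 -> [2 8 4 0]
6. fire t1 -> [1 6 5 1]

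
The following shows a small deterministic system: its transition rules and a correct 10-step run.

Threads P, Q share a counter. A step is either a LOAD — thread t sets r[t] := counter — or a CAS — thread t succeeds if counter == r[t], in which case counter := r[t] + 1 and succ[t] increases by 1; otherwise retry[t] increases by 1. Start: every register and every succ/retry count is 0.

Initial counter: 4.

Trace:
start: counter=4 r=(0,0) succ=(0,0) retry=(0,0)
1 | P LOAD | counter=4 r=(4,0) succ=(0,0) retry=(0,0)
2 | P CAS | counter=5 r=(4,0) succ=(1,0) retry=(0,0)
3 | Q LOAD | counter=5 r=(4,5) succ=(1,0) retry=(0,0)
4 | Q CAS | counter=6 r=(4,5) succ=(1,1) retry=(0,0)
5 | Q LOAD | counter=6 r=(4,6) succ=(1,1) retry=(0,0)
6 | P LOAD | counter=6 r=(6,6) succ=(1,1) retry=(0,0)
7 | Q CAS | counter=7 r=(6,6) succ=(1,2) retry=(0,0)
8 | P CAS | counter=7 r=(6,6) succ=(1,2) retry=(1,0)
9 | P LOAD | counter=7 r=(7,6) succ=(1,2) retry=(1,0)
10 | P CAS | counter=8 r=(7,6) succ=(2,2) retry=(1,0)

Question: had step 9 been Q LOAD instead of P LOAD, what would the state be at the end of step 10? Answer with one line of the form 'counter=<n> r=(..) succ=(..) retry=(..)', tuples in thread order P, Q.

counter=7 r=(6,7) succ=(1,2) retry=(2,0)

(re-executing from step 9 with the substitution; state before step 9: counter=7 r=(6,6) succ=(1,2) retry=(1,0))
9 | Q LOAD | counter=7 r=(6,7) succ=(1,2) retry=(1,0)
10 | P CAS | counter=7 r=(6,7) succ=(1,2) retry=(2,0)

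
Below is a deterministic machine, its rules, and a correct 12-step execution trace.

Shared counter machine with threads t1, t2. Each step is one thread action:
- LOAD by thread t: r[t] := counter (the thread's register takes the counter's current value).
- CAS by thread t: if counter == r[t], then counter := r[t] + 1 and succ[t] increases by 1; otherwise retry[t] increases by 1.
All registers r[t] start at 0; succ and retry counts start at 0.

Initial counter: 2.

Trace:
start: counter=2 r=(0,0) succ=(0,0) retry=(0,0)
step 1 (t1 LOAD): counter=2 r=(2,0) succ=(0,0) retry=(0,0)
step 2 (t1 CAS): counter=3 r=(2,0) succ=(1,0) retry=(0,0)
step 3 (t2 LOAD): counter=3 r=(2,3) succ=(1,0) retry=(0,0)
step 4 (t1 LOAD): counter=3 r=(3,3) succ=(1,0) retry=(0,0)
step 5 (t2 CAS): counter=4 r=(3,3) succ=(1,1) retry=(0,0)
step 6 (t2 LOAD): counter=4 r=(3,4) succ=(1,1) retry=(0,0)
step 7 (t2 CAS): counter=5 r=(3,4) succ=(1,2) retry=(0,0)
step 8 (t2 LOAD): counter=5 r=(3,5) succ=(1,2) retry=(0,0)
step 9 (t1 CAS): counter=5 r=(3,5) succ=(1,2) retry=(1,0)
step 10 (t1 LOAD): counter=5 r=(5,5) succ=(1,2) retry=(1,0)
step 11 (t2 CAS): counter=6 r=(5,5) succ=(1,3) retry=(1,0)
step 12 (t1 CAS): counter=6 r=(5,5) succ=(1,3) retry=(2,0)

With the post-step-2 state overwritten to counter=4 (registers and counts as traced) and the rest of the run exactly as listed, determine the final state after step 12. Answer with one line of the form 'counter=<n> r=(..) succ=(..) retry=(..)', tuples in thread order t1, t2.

counter=7 r=(6,6) succ=(1,3) retry=(2,0)

state after step 2 := counter=4 r=(2,0) succ=(1,0) retry=(0,0)
step 3 (t2 LOAD): counter=4 r=(2,4) succ=(1,0) retry=(0,0)
step 4 (t1 LOAD): counter=4 r=(4,4) succ=(1,0) retry=(0,0)
step 5 (t2 CAS): counter=5 r=(4,4) succ=(1,1) retry=(0,0)
step 6 (t2 LOAD): counter=5 r=(4,5) succ=(1,1) retry=(0,0)
step 7 (t2 CAS): counter=6 r=(4,5) succ=(1,2) retry=(0,0)
step 8 (t2 LOAD): counter=6 r=(4,6) succ=(1,2) retry=(0,0)
step 9 (t1 CAS): counter=6 r=(4,6) succ=(1,2) retry=(1,0)
step 10 (t1 LOAD): counter=6 r=(6,6) succ=(1,2) retry=(1,0)
step 11 (t2 CAS): counter=7 r=(6,6) succ=(1,3) retry=(1,0)
step 12 (t1 CAS): counter=7 r=(6,6) succ=(1,3) retry=(2,0)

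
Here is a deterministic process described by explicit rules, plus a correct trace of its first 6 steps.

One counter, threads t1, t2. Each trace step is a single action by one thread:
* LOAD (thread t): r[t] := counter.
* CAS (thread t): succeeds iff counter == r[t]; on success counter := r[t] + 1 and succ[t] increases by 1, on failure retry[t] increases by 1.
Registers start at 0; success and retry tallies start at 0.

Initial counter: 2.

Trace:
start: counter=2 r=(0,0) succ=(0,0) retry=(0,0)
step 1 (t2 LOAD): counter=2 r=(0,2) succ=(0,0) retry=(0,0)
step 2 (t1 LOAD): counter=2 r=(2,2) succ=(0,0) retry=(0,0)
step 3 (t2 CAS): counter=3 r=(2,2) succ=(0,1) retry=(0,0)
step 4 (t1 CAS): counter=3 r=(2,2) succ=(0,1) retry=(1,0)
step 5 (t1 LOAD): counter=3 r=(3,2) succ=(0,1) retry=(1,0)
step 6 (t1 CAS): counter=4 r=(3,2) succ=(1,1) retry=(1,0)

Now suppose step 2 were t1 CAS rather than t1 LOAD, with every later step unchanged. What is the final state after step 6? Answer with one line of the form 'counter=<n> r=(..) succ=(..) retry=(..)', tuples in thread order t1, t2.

counter=4 r=(3,2) succ=(1,1) retry=(2,0)

(re-executing from step 2 with the substitution; state before step 2: counter=2 r=(0,2) succ=(0,0) retry=(0,0))
step 2 (t1 CAS): counter=2 r=(0,2) succ=(0,0) retry=(1,0)
step 3 (t2 CAS): counter=3 r=(0,2) succ=(0,1) retry=(1,0)
step 4 (t1 CAS): counter=3 r=(0,2) succ=(0,1) retry=(2,0)
step 5 (t1 LOAD): counter=3 r=(3,2) succ=(0,1) retry=(2,0)
step 6 (t1 CAS): counter=4 r=(3,2) succ=(1,1) retry=(2,0)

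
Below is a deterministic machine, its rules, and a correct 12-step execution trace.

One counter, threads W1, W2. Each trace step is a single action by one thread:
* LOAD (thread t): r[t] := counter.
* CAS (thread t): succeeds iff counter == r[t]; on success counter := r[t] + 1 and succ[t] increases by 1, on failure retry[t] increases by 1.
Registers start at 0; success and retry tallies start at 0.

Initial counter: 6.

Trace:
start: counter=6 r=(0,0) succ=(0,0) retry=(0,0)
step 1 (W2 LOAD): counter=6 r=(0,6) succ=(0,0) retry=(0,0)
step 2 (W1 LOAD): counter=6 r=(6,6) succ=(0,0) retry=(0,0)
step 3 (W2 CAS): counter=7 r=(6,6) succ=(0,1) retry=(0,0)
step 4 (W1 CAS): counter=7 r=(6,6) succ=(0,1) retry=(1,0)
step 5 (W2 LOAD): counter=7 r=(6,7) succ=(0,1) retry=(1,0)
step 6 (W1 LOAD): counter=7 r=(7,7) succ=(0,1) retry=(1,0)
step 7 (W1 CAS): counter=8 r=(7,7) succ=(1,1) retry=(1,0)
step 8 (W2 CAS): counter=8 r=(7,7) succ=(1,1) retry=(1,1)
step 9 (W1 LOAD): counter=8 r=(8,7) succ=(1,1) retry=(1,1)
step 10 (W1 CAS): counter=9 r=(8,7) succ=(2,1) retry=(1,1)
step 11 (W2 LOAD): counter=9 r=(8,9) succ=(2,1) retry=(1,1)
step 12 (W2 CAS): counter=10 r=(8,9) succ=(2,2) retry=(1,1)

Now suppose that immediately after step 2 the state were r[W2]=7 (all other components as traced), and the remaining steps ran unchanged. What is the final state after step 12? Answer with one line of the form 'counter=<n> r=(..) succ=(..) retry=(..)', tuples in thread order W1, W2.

counter=10 r=(8,9) succ=(3,1) retry=(0,2)

state after step 2 := counter=6 r=(6,7) succ=(0,0) retry=(0,0)
step 3 (W2 CAS): counter=6 r=(6,7) succ=(0,0) retry=(0,1)
step 4 (W1 CAS): counter=7 r=(6,7) succ=(1,0) retry=(0,1)
step 5 (W2 LOAD): counter=7 r=(6,7) succ=(1,0) retry=(0,1)
step 6 (W1 LOAD): counter=7 r=(7,7) succ=(1,0) retry=(0,1)
step 7 (W1 CAS): counter=8 r=(7,7) succ=(2,0) retry=(0,1)
step 8 (W2 CAS): counter=8 r=(7,7) succ=(2,0) retry=(0,2)
step 9 (W1 LOAD): counter=8 r=(8,7) succ=(2,0) retry=(0,2)
step 10 (W1 CAS): counter=9 r=(8,7) succ=(3,0) retry=(0,2)
step 11 (W2 LOAD): counter=9 r=(8,9) succ=(3,0) retry=(0,2)
step 12 (W2 CAS): counter=10 r=(8,9) succ=(3,1) retry=(0,2)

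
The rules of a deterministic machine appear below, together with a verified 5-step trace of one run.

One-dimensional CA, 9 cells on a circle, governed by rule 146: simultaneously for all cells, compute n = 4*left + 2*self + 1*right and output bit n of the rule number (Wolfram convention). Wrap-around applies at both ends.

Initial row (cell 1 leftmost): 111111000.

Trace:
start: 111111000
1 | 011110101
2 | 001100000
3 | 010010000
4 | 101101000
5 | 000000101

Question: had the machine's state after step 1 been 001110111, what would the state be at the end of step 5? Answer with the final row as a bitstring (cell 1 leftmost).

state after step 1 := 001110111
2 | 110100010
3 | 000010100
4 | 000100010
5 | 001010101

001010101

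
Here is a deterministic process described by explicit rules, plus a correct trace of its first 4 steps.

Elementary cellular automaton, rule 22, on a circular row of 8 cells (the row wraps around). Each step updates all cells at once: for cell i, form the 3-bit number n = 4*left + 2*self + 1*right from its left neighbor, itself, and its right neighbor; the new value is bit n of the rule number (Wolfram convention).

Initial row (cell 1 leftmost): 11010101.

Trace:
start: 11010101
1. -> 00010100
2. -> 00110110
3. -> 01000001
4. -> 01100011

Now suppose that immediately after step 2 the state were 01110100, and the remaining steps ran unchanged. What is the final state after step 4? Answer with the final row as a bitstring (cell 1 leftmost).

state after step 2 := 01110100
3. -> 10000110
4. -> 11001000

11001000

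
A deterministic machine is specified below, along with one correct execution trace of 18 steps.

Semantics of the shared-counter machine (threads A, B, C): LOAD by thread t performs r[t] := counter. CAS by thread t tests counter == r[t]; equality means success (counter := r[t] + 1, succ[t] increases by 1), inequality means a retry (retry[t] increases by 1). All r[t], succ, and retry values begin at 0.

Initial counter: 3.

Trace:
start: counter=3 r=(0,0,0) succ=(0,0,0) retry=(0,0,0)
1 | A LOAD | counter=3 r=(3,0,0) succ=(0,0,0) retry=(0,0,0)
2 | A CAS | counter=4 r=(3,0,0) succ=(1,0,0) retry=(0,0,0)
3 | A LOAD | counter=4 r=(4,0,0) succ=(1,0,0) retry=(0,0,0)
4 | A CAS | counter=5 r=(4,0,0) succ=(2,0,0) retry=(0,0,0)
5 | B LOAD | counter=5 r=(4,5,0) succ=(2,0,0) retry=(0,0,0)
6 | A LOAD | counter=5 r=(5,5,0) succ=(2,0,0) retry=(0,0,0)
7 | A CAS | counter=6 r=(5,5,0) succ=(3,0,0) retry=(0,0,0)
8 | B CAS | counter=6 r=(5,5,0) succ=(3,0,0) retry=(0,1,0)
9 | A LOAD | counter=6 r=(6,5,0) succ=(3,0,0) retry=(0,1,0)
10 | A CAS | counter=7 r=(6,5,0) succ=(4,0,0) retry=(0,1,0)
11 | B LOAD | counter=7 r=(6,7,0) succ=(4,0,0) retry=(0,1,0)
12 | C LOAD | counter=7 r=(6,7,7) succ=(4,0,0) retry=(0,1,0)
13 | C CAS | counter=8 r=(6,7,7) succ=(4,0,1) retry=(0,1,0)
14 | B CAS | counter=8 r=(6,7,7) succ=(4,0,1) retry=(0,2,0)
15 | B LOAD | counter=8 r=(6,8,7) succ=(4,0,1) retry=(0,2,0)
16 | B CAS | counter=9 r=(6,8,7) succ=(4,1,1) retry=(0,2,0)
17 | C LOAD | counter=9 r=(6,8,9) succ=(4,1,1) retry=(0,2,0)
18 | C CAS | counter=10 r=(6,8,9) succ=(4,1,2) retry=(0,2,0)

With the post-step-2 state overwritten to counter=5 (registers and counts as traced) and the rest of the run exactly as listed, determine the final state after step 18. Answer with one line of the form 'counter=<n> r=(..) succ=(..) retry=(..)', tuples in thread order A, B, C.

state after step 2 := counter=5 r=(3,0,0) succ=(1,0,0) retry=(0,0,0)
3 | A LOAD | counter=5 r=(5,0,0) succ=(1,0,0) retry=(0,0,0)
4 | A CAS | counter=6 r=(5,0,0) succ=(2,0,0) retry=(0,0,0)
5 | B LOAD | counter=6 r=(5,6,0) succ=(2,0,0) retry=(0,0,0)
6 | A LOAD | counter=6 r=(6,6,0) succ=(2,0,0) retry=(0,0,0)
7 | A CAS | counter=7 r=(6,6,0) succ=(3,0,0) retry=(0,0,0)
8 | B CAS | counter=7 r=(6,6,0) succ=(3,0,0) retry=(0,1,0)
9 | A LOAD | counter=7 r=(7,6,0) succ=(3,0,0) retry=(0,1,0)
10 | A CAS | counter=8 r=(7,6,0) succ=(4,0,0) retry=(0,1,0)
11 | B LOAD | counter=8 r=(7,8,0) succ=(4,0,0) retry=(0,1,0)
12 | C LOAD | counter=8 r=(7,8,8) succ=(4,0,0) retry=(0,1,0)
13 | C CAS | counter=9 r=(7,8,8) succ=(4,0,1) retry=(0,1,0)
14 | B CAS | counter=9 r=(7,8,8) succ=(4,0,1) retry=(0,2,0)
15 | B LOAD | counter=9 r=(7,9,8) succ=(4,0,1) retry=(0,2,0)
16 | B CAS | counter=10 r=(7,9,8) succ=(4,1,1) retry=(0,2,0)
17 | C LOAD | counter=10 r=(7,9,10) succ=(4,1,1) retry=(0,2,0)
18 | C CAS | counter=11 r=(7,9,10) succ=(4,1,2) retry=(0,2,0)

counter=11 r=(7,9,10) succ=(4,1,2) retry=(0,2,0)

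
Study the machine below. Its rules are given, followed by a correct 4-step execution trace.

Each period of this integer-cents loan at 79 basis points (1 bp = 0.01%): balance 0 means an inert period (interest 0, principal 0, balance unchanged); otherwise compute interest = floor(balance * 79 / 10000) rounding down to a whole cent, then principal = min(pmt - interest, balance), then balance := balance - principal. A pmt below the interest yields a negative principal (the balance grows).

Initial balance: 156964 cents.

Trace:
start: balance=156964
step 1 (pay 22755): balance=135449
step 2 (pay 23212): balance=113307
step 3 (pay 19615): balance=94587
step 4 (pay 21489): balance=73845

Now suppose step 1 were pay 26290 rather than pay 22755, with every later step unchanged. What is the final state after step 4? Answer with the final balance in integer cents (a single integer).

(re-executing from step 1 with the substitution; state before step 1: balance=156964)
step 1 (pay 26290): balance=131914
step 2 (pay 23212): balance=109744
step 3 (pay 19615): balance=90995
step 4 (pay 21489): balance=70224

70224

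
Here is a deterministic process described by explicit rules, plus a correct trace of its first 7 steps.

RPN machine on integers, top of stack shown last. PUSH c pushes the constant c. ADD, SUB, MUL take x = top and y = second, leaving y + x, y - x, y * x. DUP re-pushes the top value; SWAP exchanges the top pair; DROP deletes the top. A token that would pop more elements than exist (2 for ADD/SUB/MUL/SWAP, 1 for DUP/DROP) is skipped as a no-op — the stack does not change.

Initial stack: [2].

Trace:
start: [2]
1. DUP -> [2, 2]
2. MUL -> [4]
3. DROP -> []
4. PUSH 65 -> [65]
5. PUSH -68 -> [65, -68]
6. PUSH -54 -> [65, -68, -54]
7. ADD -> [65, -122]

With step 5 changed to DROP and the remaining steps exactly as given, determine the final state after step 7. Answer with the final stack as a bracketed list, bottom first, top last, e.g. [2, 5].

[-54]

(re-executing from step 5 with the substitution; state before step 5: [65])
5. DROP -> []
6. PUSH -54 -> [-54]
7. ADD -> [-54]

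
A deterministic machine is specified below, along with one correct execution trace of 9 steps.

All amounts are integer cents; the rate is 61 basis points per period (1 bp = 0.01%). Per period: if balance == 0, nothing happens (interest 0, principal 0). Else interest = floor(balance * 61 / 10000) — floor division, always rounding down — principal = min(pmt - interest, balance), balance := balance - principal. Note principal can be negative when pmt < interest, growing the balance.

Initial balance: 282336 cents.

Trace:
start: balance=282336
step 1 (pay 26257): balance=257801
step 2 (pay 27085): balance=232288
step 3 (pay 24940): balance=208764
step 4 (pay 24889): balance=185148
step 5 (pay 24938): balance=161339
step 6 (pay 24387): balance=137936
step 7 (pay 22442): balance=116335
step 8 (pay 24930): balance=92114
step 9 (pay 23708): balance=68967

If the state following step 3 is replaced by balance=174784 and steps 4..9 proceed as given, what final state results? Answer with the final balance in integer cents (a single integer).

33725

state after step 3 := balance=174784
step 4 (pay 24889): balance=150961
step 5 (pay 24938): balance=126943
step 6 (pay 24387): balance=103330
step 7 (pay 22442): balance=81518
step 8 (pay 24930): balance=57085
step 9 (pay 23708): balance=33725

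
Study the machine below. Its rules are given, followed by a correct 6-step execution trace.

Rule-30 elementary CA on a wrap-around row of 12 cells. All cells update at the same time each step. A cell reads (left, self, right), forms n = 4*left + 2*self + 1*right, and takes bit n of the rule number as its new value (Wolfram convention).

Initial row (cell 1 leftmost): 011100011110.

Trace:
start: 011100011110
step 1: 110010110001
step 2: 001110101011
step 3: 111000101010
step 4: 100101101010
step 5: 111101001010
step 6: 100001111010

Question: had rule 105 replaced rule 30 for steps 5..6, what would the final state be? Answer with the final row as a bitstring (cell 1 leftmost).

011010011010

(re-executing steps 5..6 under rule 105; state before step 5: 100101101010)
step 5: 000011110101
step 6: 011010011010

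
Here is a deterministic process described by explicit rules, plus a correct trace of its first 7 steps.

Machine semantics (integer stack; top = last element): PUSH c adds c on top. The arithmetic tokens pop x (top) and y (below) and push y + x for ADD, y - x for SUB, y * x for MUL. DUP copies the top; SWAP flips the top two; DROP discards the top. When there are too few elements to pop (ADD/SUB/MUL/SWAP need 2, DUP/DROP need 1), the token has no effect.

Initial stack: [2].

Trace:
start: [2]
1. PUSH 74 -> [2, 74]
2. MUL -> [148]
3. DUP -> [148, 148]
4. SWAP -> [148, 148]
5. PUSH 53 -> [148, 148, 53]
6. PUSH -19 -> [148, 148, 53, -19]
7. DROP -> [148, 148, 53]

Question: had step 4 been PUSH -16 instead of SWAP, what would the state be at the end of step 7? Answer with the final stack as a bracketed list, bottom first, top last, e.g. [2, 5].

(re-executing from step 4 with the substitution; state before step 4: [148, 148])
4. PUSH -16 -> [148, 148, -16]
5. PUSH 53 -> [148, 148, -16, 53]
6. PUSH -19 -> [148, 148, -16, 53, -19]
7. DROP -> [148, 148, -16, 53]

[148, 148, -16, 53]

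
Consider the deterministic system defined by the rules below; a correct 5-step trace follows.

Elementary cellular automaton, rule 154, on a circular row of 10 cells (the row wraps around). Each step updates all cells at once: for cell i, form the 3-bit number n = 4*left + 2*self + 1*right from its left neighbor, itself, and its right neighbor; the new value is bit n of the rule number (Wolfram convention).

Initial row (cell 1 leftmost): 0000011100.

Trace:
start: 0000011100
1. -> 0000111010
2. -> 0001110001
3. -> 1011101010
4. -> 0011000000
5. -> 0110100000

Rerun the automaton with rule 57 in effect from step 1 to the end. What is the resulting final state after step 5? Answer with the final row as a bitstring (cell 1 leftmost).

1100100110

(re-executing steps 1..5 under rule 57; state before step 1: 0000011100)
1. -> 1111010011
2. -> 0000101010
3. -> 1110010101
4. -> 0001001011
5. -> 1100100110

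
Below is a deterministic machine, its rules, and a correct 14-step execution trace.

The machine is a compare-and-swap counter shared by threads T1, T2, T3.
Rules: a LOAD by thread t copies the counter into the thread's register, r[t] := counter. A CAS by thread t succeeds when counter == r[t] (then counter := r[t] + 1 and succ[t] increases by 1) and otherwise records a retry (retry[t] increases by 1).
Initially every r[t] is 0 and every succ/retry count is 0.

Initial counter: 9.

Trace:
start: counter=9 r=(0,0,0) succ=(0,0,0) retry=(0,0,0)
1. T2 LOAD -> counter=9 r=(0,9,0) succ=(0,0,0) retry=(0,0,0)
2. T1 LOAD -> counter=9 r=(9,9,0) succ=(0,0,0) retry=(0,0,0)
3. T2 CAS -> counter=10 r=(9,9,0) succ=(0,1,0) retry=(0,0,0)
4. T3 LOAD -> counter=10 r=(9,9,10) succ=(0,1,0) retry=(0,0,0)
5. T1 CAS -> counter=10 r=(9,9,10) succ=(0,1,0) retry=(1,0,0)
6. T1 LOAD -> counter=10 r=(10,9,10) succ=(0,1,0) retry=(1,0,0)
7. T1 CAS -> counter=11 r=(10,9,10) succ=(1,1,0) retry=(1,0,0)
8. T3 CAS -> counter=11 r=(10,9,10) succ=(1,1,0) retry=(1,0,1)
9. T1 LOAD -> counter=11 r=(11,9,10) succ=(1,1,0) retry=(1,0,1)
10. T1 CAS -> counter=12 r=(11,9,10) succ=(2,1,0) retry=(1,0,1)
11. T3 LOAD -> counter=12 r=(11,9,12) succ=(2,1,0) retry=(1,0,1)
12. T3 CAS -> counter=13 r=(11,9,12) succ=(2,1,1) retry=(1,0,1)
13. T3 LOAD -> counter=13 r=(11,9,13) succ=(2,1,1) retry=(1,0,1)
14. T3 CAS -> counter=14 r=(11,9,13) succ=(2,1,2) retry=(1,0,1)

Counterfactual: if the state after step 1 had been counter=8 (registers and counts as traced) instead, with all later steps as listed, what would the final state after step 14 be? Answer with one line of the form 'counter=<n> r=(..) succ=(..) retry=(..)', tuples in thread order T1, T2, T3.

state after step 1 := counter=8 r=(0,9,0) succ=(0,0,0) retry=(0,0,0)
2. T1 LOAD -> counter=8 r=(8,9,0) succ=(0,0,0) retry=(0,0,0)
3. T2 CAS -> counter=8 r=(8,9,0) succ=(0,0,0) retry=(0,1,0)
4. T3 LOAD -> counter=8 r=(8,9,8) succ=(0,0,0) retry=(0,1,0)
5. T1 CAS -> counter=9 r=(8,9,8) succ=(1,0,0) retry=(0,1,0)
6. T1 LOAD -> counter=9 r=(9,9,8) succ=(1,0,0) retry=(0,1,0)
7. T1 CAS -> counter=10 r=(9,9,8) succ=(2,0,0) retry=(0,1,0)
8. T3 CAS -> counter=10 r=(9,9,8) succ=(2,0,0) retry=(0,1,1)
9. T1 LOAD -> counter=10 r=(10,9,8) succ=(2,0,0) retry=(0,1,1)
10. T1 CAS -> counter=11 r=(10,9,8) succ=(3,0,0) retry=(0,1,1)
11. T3 LOAD -> counter=11 r=(10,9,11) succ=(3,0,0) retry=(0,1,1)
12. T3 CAS -> counter=12 r=(10,9,11) succ=(3,0,1) retry=(0,1,1)
13. T3 LOAD -> counter=12 r=(10,9,12) succ=(3,0,1) retry=(0,1,1)
14. T3 CAS -> counter=13 r=(10,9,12) succ=(3,0,2) retry=(0,1,1)

counter=13 r=(10,9,12) succ=(3,0,2) retry=(0,1,1)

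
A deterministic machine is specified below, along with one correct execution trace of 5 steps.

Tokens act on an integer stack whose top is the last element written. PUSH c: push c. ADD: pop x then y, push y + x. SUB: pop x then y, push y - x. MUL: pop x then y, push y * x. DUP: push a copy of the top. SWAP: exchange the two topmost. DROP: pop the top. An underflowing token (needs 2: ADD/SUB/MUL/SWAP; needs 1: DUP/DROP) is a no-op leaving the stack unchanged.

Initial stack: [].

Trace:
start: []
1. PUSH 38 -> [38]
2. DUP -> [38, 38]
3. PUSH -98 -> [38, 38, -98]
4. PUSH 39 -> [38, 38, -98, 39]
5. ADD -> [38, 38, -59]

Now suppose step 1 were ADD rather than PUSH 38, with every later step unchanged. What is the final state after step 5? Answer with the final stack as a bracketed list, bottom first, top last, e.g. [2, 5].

[-59]

(re-executing from step 1 with the substitution; state before step 1: [])
1. ADD -> []
2. DUP -> []
3. PUSH -98 -> [-98]
4. PUSH 39 -> [-98, 39]
5. ADD -> [-59]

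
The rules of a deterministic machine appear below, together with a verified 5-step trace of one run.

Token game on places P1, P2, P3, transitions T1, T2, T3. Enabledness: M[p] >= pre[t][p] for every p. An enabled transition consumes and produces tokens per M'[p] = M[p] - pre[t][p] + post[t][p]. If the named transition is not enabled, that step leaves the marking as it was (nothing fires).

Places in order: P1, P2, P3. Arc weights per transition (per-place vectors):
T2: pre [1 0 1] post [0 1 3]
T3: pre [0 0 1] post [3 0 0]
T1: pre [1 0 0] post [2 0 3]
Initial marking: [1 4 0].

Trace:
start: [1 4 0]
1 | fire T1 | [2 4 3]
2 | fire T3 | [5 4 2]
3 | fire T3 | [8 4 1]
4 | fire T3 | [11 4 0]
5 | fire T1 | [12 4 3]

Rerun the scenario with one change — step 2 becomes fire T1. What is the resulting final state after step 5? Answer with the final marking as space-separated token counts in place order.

(re-executing from step 2 with the substitution; state before step 2: [2 4 3])
2 | fire T1 | [3 4 6]
3 | fire T3 | [6 4 5]
4 | fire T3 | [9 4 4]
5 | fire T1 | [10 4 7]

10 4 7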